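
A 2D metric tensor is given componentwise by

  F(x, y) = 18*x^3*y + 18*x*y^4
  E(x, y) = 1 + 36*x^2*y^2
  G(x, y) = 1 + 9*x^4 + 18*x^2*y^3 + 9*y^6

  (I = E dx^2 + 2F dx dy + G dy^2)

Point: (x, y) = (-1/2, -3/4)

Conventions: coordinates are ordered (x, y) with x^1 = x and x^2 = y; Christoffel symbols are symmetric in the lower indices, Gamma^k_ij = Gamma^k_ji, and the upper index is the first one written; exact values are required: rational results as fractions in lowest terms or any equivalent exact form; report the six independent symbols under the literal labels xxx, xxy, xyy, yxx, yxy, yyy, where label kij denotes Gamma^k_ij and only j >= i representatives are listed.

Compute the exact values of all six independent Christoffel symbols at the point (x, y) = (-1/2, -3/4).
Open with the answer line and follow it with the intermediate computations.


Answer: Gamma_xxx = -41472/25921, Gamma_xxy = -27648/25921, Gamma_xyy = 46656/25921, Gamma_yxx = 9504/25921, Gamma_yxy = 6336/25921, Gamma_yyy = -10692/25921

E = 97/16, F = -297/256, G = 5185/4096 at the point
E_x = -81/4, E_y = -27/2, F_x = -567/128, F_y = 207/16, G_x = 99/32, G_y = -2673/512
EG - F^2 = 25921/4096;  g^inv = (4096/25921) * [[5185/4096, 297/256], [297/256, 97/16]]
first-kind symbols [ij,l] = (1/2)(d_i g_jl + d_j g_il - d_l g_ij): [xx,x] = E_x/2 = -81/8, [xx,y] = F_x - E_y/2 = 297/128, [xy,x] = E_y/2 = -27/4, [xy,y] = G_x/2 = 99/64, [yy,x] = F_y - G_x/2 = 729/64, [yy,y] = G_y/2 = -2673/1024
Gamma^x_ij = (G*[ij,x] - F*[ij,y])/(EG - F^2), Gamma^y_ij = (E*[ij,y] - F*[ij,x])/(EG - F^2)


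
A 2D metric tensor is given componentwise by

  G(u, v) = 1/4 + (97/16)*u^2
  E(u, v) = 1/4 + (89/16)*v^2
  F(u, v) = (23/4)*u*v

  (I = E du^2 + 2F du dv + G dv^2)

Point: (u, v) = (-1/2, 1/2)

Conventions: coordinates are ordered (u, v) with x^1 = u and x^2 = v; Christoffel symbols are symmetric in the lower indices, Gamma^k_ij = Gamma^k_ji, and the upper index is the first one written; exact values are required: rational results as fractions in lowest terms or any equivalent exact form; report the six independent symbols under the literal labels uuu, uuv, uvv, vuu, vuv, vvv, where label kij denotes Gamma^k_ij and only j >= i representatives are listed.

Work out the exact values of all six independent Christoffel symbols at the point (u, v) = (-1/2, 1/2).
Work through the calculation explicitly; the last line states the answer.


E = 105/64, F = -23/16, G = 113/64 at the point
E_u = 0, E_v = 89/16, F_u = 23/8, F_v = -23/8, G_u = -97/16, G_v = 0
EG - F^2 = 3401/4096;  g^inv = (4096/3401) * [[113/64, 23/16], [23/16, 105/64]]
first-kind symbols [ij,l] = (1/2)(d_i g_jl + d_j g_il - d_l g_ij): [uu,u] = E_u/2 = 0, [uu,v] = F_u - E_v/2 = 3/32, [uv,u] = E_v/2 = 89/32, [uv,v] = G_u/2 = -97/32, [vv,u] = F_v - G_u/2 = 5/32, [vv,v] = G_v/2 = 0
Gamma^u_ij = (G*[ij,u] - F*[ij,v])/(EG - F^2), Gamma^v_ij = (E*[ij,v] - F*[ij,u])/(EG - F^2)

Answer: Gamma_uuu = 552/3401, Gamma_uuv = 2266/3401, Gamma_uvv = 1130/3401, Gamma_vuu = 630/3401, Gamma_vuv = -3994/3401, Gamma_vvv = 920/3401


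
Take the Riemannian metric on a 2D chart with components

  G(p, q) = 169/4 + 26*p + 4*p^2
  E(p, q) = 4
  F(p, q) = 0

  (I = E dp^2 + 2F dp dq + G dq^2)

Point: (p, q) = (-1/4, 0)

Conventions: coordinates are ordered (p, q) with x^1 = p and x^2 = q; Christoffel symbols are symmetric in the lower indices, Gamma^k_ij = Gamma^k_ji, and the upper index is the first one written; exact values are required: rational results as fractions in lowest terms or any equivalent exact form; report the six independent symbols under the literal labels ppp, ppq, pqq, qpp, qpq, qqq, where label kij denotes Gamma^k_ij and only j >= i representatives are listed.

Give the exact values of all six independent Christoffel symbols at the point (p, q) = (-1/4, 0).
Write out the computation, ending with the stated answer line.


E = 4, F = 0, G = 36 at the point
E_p = 0, E_q = 0, F_p = 0, F_q = 0, G_p = 24, G_q = 0
EG - F^2 = 144;  g^inv = (1/144) * [[36, 0], [0, 4]]
first-kind symbols [ij,l] = (1/2)(d_i g_jl + d_j g_il - d_l g_ij): [pp,p] = E_p/2 = 0, [pp,q] = F_p - E_q/2 = 0, [pq,p] = E_q/2 = 0, [pq,q] = G_p/2 = 12, [qq,p] = F_q - G_p/2 = -12, [qq,q] = G_q/2 = 0
Gamma^p_ij = (G*[ij,p] - F*[ij,q])/(EG - F^2), Gamma^q_ij = (E*[ij,q] - F*[ij,p])/(EG - F^2)

Answer: Gamma_ppp = 0, Gamma_ppq = 0, Gamma_pqq = -3, Gamma_qpp = 0, Gamma_qpq = 1/3, Gamma_qqq = 0


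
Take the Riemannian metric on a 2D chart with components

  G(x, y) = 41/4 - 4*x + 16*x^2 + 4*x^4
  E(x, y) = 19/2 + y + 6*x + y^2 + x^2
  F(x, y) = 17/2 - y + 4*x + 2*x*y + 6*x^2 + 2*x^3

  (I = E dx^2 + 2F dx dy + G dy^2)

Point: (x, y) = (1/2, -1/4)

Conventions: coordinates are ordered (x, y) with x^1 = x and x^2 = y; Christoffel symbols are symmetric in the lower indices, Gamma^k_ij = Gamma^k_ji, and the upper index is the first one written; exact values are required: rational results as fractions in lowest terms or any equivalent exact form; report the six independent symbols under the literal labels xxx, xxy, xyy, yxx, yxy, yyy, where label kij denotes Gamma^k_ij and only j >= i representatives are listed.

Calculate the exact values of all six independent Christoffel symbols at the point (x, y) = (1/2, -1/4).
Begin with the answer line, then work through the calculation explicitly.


Answer: Gamma_xxx = -2814/223, Gamma_xxy = -2644/223, Gamma_xyy = -2800/223, Gamma_yxx = 5899/446, Gamma_yxy = 2716/223, Gamma_yyy = 2744/223

E = 201/16, F = 49/4, G = 25/2 at the point
E_x = 7, E_y = 1/2, F_x = 11, F_y = 0, G_x = 14, G_y = 0
EG - F^2 = 223/32;  g^inv = (32/223) * [[25/2, -49/4], [-49/4, 201/16]]
first-kind symbols [ij,l] = (1/2)(d_i g_jl + d_j g_il - d_l g_ij): [xx,x] = E_x/2 = 7/2, [xx,y] = F_x - E_y/2 = 43/4, [xy,x] = E_y/2 = 1/4, [xy,y] = G_x/2 = 7, [yy,x] = F_y - G_x/2 = -7, [yy,y] = G_y/2 = 0
Gamma^x_ij = (G*[ij,x] - F*[ij,y])/(EG - F^2), Gamma^y_ij = (E*[ij,y] - F*[ij,x])/(EG - F^2)


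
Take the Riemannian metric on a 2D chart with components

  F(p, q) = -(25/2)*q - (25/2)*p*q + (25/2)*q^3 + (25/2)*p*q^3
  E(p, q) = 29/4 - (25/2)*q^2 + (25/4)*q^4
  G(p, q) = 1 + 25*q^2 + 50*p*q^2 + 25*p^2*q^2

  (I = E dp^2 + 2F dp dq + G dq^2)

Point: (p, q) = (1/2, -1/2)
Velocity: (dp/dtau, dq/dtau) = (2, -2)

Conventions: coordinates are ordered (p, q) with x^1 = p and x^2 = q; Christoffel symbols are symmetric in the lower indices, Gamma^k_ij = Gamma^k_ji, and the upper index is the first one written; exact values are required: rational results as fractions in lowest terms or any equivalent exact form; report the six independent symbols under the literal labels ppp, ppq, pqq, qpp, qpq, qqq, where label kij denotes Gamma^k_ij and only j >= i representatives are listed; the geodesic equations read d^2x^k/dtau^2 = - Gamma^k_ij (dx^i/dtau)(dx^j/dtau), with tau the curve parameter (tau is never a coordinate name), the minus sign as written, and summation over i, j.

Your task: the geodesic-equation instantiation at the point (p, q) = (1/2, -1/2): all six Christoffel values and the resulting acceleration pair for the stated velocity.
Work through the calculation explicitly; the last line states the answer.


E = 289/64, F = 225/32, G = 241/16 at the point
E_p = 0, E_q = 75/8, F_p = 75/16, F_q = -75/16, G_p = 75/4, G_q = -225/4
EG - F^2 = 1189/64;  g^inv = (64/1189) * [[241/16, -225/32], [-225/32, 289/64]]
first-kind symbols [ij,l] = (1/2)(d_i g_jl + d_j g_il - d_l g_ij): [pp,p] = E_p/2 = 0, [pp,q] = F_p - E_q/2 = 0, [pq,p] = E_q/2 = 75/16, [pq,q] = G_p/2 = 75/8, [qq,p] = F_q - G_p/2 = -225/16, [qq,q] = G_q/2 = -225/8
Gamma^p_ij = (G*[ij,p] - F*[ij,q])/(EG - F^2), Gamma^q_ij = (E*[ij,q] - F*[ij,p])/(EG - F^2)
Gamma_ppp = 0, Gamma_ppq = 300/1189, Gamma_pqq = -900/1189, Gamma_qpp = 0, Gamma_qpq = 600/1189, Gamma_qqq = -1800/1189
d^2p/dtau^2 = -(Gamma_ppp*(2)^2 + 2*Gamma_ppq*(2)*(-2) + Gamma_pqq*(-2)^2) = 6000/1189
d^2q/dtau^2 = -(Gamma_qpp*(2)^2 + 2*Gamma_qpq*(2)*(-2) + Gamma_qqq*(-2)^2) = 12000/1189

Answer: Gamma_ppp = 0, Gamma_ppq = 300/1189, Gamma_pqq = -900/1189, Gamma_qpp = 0, Gamma_qpq = 600/1189, Gamma_qqq = -1800/1189; accelerations (d^2p/dtau^2, d^2q/dtau^2) = (6000/1189, 12000/1189)


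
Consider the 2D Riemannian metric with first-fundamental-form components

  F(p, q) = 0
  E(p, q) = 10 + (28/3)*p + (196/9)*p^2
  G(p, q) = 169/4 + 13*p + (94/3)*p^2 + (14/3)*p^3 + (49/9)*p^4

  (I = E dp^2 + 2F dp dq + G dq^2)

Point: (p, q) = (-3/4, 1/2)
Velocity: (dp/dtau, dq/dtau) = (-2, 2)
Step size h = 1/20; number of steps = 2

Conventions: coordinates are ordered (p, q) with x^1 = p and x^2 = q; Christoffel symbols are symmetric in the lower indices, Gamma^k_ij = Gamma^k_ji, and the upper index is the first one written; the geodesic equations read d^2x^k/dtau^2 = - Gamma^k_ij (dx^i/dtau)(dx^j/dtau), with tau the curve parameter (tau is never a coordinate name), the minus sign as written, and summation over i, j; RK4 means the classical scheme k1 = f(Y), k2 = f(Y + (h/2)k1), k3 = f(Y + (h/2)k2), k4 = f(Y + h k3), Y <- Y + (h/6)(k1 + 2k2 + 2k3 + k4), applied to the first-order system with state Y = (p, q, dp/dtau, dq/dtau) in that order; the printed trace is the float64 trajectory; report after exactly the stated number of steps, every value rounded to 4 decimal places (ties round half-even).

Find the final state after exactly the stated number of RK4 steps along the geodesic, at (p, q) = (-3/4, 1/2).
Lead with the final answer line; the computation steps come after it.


Answer: p = -0.9556, q = 0.6850, dp/dtau = -2.0899, dq/dtau = 1.6935

f(Y) = (dp/dtau, dq/dtau, -Gamma^p_ij Y'^i Y'^j, -Gamma^q_ij Y'^i Y'^j) with the Gammas evaluated at the stage position; h = 0.050000; intermediate values shown to 6 dp
step 0: p = -0.7500, q = 0.5000, dp/dtau = -2.0000, dq/dtau = 2.0000
step 1:
  k1: at (p, q) = (-0.750000, 0.500000), (dp/dtau, dq/dtau) = (-2.000000, 2.000000); Gamma_ppp = -0.765027, Gamma_ppq = 0.000000, Gamma_pqq = 1.157787, Gamma_qpp = 0.000000, Gamma_qpq = -0.353982, Gamma_qqq = 0.000000; k1 = (-2.000000, 2.000000, -1.571038, -2.831858)
  k2: at (p, q) = (-0.800000, 0.550000), (dp/dtau, dq/dtau) = (-2.039276, 1.929204); Gamma_ppp = -0.774420, Gamma_ppq = 0.000000, Gamma_pqq = 1.193713, Gamma_qpp = 0.000000, Gamma_qpq = -0.379981, Gamma_qqq = 0.000000; k2 = (-2.039276, 1.929204, -1.222254, -2.989830)
  k3: at (p, q) = (-0.800982, 0.548230), (dp/dtau, dq/dtau) = (-2.030556, 1.925254); Gamma_ppp = -0.774539, Gamma_ppq = 0.000000, Gamma_pqq = 1.194343, Gamma_qpp = 0.000000, Gamma_qpq = -0.380476, Gamma_qqq = 0.000000; k3 = (-2.030556, 1.925254, -1.233407, -2.974821)
  k4: at (p, q) = (-0.851528, 0.596263), (dp/dtau, dq/dtau) = (-2.061670, 1.851259); Gamma_ppp = -0.777748, Gamma_ppq = 0.000000, Gamma_pqq = 1.223348, Gamma_qpp = 0.000000, Gamma_qpq = -0.405129, Gamma_qqq = 0.000000; k4 = (-2.061670, 1.851259, -0.886804, -3.092499)
  Y <- Y + (h/6)(k1 + 2k2 + 2k3 + k4): p = -0.8517, q = 0.5963, dp/dtau = -2.0614, dq/dtau = 1.8512
step 2:
  k1: at (p, q) = (-0.851678, 0.596335), (dp/dtau, dq/dtau) = (-2.061410, 1.851220); Gamma_ppp = -0.777749, Gamma_ppq = 0.000000, Gamma_pqq = 1.223425, Gamma_qpp = 0.000000, Gamma_qpq = -0.405200, Gamma_qqq = 0.000000; k1 = (-2.061410, 1.851220, -0.887718, -3.092582)
  k2: at (p, q) = (-0.903213, 0.642615), (dp/dtau, dq/dtau) = (-2.083603, 1.773905); Gamma_ppp = -0.775919, Gamma_ppq = 0.000000, Gamma_pqq = 1.247063, Gamma_qpp = 0.000000, Gamma_qpq = -0.428648, Gamma_qqq = 0.000000; k2 = (-2.083603, 1.773905, -0.555608, -3.168666)
  k3: at (p, q) = (-0.903768, 0.640682), (dp/dtau, dq/dtau) = (-2.075300, 1.772003); Gamma_ppp = -0.775875, Gamma_ppq = 0.000000, Gamma_pqq = 1.247290, Gamma_qpp = 0.000000, Gamma_qpq = -0.428892, Gamma_qqq = 0.000000; k3 = (-2.075300, 1.772003, -0.574889, -3.154444)
  k4: at (p, q) = (-0.955443, 0.684935), (dp/dtau, dq/dtau) = (-2.090154, 1.693497); Gamma_ppp = -0.769970, Gamma_ppq = 0.000000, Gamma_pqq = 1.266258, Gamma_qpp = 0.000000, Gamma_qpq = -0.450673, Gamma_qqq = 0.000000; k4 = (-2.090154, 1.693497, -0.267741, -3.190470)
  Y <- Y + (h/6)(k1 + 2k2 + 2k3 + k4): p = -0.9556, q = 0.6850, dp/dtau = -2.0899, dq/dtau = 1.6935


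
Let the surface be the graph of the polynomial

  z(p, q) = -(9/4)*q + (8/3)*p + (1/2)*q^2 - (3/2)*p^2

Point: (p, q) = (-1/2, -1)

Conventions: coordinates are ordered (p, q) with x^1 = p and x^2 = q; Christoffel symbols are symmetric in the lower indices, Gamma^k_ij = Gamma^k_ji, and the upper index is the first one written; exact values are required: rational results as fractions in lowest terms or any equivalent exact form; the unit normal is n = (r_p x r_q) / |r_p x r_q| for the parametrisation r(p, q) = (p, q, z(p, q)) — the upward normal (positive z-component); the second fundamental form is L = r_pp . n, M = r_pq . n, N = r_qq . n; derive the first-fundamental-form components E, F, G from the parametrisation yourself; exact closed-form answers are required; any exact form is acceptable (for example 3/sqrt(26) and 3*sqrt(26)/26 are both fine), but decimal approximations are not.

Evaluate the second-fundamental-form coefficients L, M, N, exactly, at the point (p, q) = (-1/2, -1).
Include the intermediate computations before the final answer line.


z_p = 25/6, z_q = -13/4, z_pp = -3, z_pq = 0, z_qq = 1
E = 661/36, F = -325/24, G = 185/16; answer radicand W^2 = 4165/144
unnormalised second-form numerators: l = -3, m = 0, n = 1; L = l/sqrt(4165/144), and similarly M = m/sqrt(W^2), N = n/sqrt(W^2)

Answer: L = -36*sqrt(85)/595, M = 0, N = 12*sqrt(85)/595


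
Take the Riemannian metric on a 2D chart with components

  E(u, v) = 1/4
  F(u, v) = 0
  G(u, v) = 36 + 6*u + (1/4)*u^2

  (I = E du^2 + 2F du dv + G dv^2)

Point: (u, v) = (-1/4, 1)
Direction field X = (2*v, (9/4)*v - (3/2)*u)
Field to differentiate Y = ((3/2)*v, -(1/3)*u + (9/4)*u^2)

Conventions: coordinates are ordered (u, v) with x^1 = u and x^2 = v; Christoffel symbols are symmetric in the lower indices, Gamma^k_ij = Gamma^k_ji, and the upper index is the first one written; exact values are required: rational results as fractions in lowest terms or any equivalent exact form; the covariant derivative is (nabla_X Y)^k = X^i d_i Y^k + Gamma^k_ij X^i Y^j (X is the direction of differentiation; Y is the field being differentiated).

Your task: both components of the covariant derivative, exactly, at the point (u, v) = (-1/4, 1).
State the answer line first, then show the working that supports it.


Answer: (nabla_X Y)^u = -6083/2048, (nabla_X Y)^v = -2869/1128

E = 1/4, F = 0, G = 2209/64 at the point
E_u = 0, E_v = 0, F_u = 0, F_v = 0, G_u = 47/8, G_v = 0
EG - F^2 = 2209/256;  g^inv = (256/2209) * [[2209/64, 0], [0, 1/4]]
first-kind symbols [ij,l] = (1/2)(d_i g_jl + d_j g_il - d_l g_ij): [uu,u] = E_u/2 = 0, [uu,v] = F_u - E_v/2 = 0, [uv,u] = E_v/2 = 0, [uv,v] = G_u/2 = 47/16, [vv,u] = F_v - G_u/2 = -47/16, [vv,v] = G_v/2 = 0
Gamma^u_ij = (G*[ij,u] - F*[ij,v])/(EG - F^2), Gamma^v_ij = (E*[ij,v] - F*[ij,u])/(EG - F^2)
Gamma_uuu = 0, Gamma_uuv = 0, Gamma_uvv = -47/4, Gamma_vuu = 0, Gamma_vuv = 4/47, Gamma_vvv = 0
X = (2, 21/8), Y = (3/2, 43/192) at the point


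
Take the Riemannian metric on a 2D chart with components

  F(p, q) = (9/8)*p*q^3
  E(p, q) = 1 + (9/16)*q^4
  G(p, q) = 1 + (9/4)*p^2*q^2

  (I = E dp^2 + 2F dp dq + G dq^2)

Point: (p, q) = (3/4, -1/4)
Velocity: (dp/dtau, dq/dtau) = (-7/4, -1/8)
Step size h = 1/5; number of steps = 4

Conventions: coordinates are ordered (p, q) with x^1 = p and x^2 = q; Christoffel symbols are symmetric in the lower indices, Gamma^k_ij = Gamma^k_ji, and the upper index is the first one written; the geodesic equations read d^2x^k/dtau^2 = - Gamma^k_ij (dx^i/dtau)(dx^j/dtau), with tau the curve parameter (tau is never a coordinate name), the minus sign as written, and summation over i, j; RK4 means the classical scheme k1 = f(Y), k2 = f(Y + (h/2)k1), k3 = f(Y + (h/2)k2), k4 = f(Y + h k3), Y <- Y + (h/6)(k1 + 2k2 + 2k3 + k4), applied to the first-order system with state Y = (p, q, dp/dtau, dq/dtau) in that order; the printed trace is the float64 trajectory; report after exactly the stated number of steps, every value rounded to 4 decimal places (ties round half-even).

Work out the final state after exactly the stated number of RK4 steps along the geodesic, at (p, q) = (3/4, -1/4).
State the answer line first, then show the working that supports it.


Answer: p = -0.6463, q = -0.3551, dp/dtau = -1.7386, dq/dtau = -0.1219

f(Y) = (dp/dtau, dq/dtau, -Gamma^p_ij Y'^i Y'^j, -Gamma^q_ij Y'^i Y'^j) with the Gammas evaluated at the stage position; h = 0.200000; intermediate values shown to 6 dp
step 0: p = 0.7500, q = -0.2500, dp/dtau = -1.7500, dq/dtau = -0.1250
step 1:
  k1: at (p, q) = (0.750000, -0.250000), (dp/dtau, dq/dtau) = (-1.750000, -0.125000); Gamma_ppp = 0.000000, Gamma_ppq = -0.016256, Gamma_pqq = 0.048769, Gamma_qpp = 0.000000, Gamma_qpq = 0.097539, Gamma_qqq = -0.292617; k1 = (-1.750000, -0.125000, 0.006350, -0.038101)
  k2: at (p, q) = (0.575000, -0.262500), (dp/dtau, dq/dtau) = (-1.749365, -0.128810); Gamma_ppp = 0.000000, Gamma_ppq = -0.019308, Gamma_pqq = 0.042293, Gamma_qpp = 0.000000, Gamma_qpq = 0.084586, Gamma_qqq = -0.185283; k2 = (-1.749365, -0.128810, 0.008000, -0.035046)
  k3: at (p, q) = (0.575064, -0.262881), (dp/dtau, dq/dtau) = (-1.749200, -0.128505); Gamma_ppp = 0.000000, Gamma_ppq = -0.019389, Gamma_pqq = 0.042413, Gamma_qpp = 0.000000, Gamma_qpq = 0.084827, Gamma_qqq = -0.185562; k3 = (-1.749200, -0.128505, 0.008016, -0.035070)
  k4: at (p, q) = (0.400160, -0.275701), (dp/dtau, dq/dtau) = (-1.748397, -0.132014); Gamma_ppp = 0.000000, Gamma_ppq = -0.022875, Gamma_pqq = 0.033201, Gamma_qpp = 0.000000, Gamma_qpq = 0.066403, Gamma_qqq = -0.096379; k4 = (-1.748397, -0.132014, 0.009981, -0.028974)
  Y <- Y + (h/6)(k1 + 2k2 + 2k3 + k4): p = 0.4001, q = -0.2757, dp/dtau = -1.7484, dq/dtau = -0.1319
step 2:
  k1: at (p, q) = (0.400149, -0.275721), (dp/dtau, dq/dtau) = (-1.748388, -0.131910); Gamma_ppp = 0.000000, Gamma_ppq = -0.022880, Gamma_pqq = 0.033205, Gamma_qpp = 0.000000, Gamma_qpq = 0.066411, Gamma_qqq = -0.096381; k1 = (-1.748388, -0.131910, 0.009976, -0.028956)
  k2: at (p, q) = (0.225310, -0.288912), (dp/dtau, dq/dtau) = (-1.747390, -0.134806); Gamma_ppp = 0.000000, Gamma_ppq = -0.026770, Gamma_pqq = 0.020877, Gamma_qpp = 0.000000, Gamma_qpq = 0.041753, Gamma_qqq = -0.032562; k2 = (-1.747390, -0.134806, 0.012232, -0.019079)
  k3: at (p, q) = (0.225410, -0.289202), (dp/dtau, dq/dtau) = (-1.747165, -0.133818); Gamma_ppp = 0.000000, Gamma_ppq = -0.026849, Gamma_pqq = 0.020927, Gamma_qpp = 0.000000, Gamma_qpq = 0.041854, Gamma_qqq = -0.032622; k3 = (-1.747165, -0.133818, 0.012180, -0.018987)
  k4: at (p, q) = (0.050716, -0.302485), (dp/dtau, dq/dtau) = (-1.745952, -0.135708); Gamma_ppp = 0.000000, Gamma_ppq = -0.030974, Gamma_pqq = 0.005193, Gamma_qpp = 0.000000, Gamma_qpq = 0.010386, Gamma_qqq = -0.001741; k4 = (-1.745952, -0.135708, 0.014582, -0.004890)
  Y <- Y + (h/6)(k1 + 2k2 + 2k3 + k4): p = 0.0507, q = -0.3026, dp/dtau = -1.7459, dq/dtau = -0.1356
step 3:
  k1: at (p, q) = (0.050701, -0.302550), (dp/dtau, dq/dtau) = (-1.745942, -0.135576); Gamma_ppp = 0.000000, Gamma_ppq = -0.030994, Gamma_pqq = 0.005194, Gamma_qpp = 0.000000, Gamma_qpq = 0.010388, Gamma_qqq = -0.001741; k1 = (-1.745942, -0.135576, 0.014577, -0.004886)
  k2: at (p, q) = (-0.123893, -0.316108), (dp/dtau, dq/dtau) = (-1.744484, -0.136065); Gamma_ppp = 0.000000, Gamma_ppq = -0.035216, Gamma_pqq = -0.013802, Gamma_qpp = 0.000000, Gamma_qpq = -0.027605, Gamma_qqq = -0.010819; k2 = (-1.744484, -0.136065, 0.016973, 0.013305)
  k3: at (p, q) = (-0.123748, -0.316157), (dp/dtau, dq/dtau) = (-1.744244, -0.134246); Gamma_ppp = 0.000000, Gamma_ppq = -0.035232, Gamma_pqq = -0.013790, Gamma_qpp = 0.000000, Gamma_qpq = -0.027581, Gamma_qqq = -0.010795; k3 = (-1.744244, -0.134246, 0.016748, 0.013111)
  k4: at (p, q) = (-0.298148, -0.329399), (dp/dtau, dq/dtau) = (-1.742592, -0.132954); Gamma_ppp = 0.000000, Gamma_ppq = -0.039101, Gamma_pqq = -0.035392, Gamma_qpp = 0.000000, Gamma_qpq = -0.070783, Gamma_qqq = -0.064068; k4 = (-1.742592, -0.132954, 0.018744, 0.033931)
  Y <- Y + (h/6)(k1 + 2k2 + 2k3 + k4): p = -0.2982, q = -0.3295, dp/dtau = -1.7426, dq/dtau = -0.1328
step 4:
  k1: at (p, q) = (-0.298166, -0.329522), (dp/dtau, dq/dtau) = (-1.742583, -0.132847); Gamma_ppp = 0.000000, Gamma_ppq = -0.039144, Gamma_pqq = -0.035419, Gamma_qpp = 0.000000, Gamma_qpq = -0.070838, Gamma_qqq = -0.064097; k1 = (-1.742583, -0.132847, 0.018748, 0.033929)
  k2: at (p, q) = (-0.472424, -0.342807), (dp/dtau, dq/dtau) = (-1.740708, -0.129454); Gamma_ppp = 0.000000, Gamma_ppq = -0.042484, Gamma_pqq = -0.058547, Gamma_qpp = 0.000000, Gamma_qpq = -0.117095, Gamma_qqq = -0.161369; k2 = (-1.740708, -0.129454, 0.020128, 0.055477)
  k3: at (p, q) = (-0.472236, -0.342467), (dp/dtau, dq/dtau) = (-1.740570, -0.127299); Gamma_ppp = 0.000000, Gamma_ppq = -0.042366, Gamma_pqq = -0.058419, Gamma_qpp = 0.000000, Gamma_qpq = -0.116838, Gamma_qqq = -0.161111; k3 = (-1.740570, -0.127299, 0.019721, 0.054387)
  k4: at (p, q) = (-0.646280, -0.354982), (dp/dtau, dq/dtau) = (-1.738639, -0.121969); Gamma_ppp = 0.000000, Gamma_ppq = -0.044639, Gamma_pqq = -0.081269, Gamma_qpp = 0.000000, Gamma_qpq = -0.162538, Gamma_qqq = -0.295916; k4 = (-1.738639, -0.121969, 0.020141, 0.073338)
  Y <- Y + (h/6)(k1 + 2k2 + 2k3 + k4): p = -0.6463, q = -0.3551, dp/dtau = -1.7386, dq/dtau = -0.1219


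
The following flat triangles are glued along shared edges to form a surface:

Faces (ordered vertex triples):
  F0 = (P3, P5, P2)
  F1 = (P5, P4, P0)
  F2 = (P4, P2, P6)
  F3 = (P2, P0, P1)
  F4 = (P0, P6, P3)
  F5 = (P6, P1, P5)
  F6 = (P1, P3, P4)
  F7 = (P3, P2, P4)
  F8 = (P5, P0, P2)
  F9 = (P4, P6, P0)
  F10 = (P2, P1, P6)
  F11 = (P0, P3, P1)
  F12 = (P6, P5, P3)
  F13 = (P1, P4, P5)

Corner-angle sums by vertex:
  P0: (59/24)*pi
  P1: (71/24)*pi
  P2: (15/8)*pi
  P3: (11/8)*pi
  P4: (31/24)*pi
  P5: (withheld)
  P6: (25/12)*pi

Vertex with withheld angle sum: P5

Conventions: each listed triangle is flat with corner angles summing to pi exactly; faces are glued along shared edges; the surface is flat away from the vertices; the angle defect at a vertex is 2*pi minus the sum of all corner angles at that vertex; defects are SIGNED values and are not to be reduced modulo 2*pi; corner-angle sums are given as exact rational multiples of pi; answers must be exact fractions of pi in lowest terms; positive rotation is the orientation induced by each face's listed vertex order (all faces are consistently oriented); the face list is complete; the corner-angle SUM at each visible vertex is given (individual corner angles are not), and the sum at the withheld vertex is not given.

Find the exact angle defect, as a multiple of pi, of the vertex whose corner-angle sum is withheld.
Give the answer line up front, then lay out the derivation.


Answer: defect(P5) = pi/24

V = 7, E = 21, F = 14; chi = V - E + F = 0
Gauss-Bonnet: total defect = 2*pi*chi = 0; visible defects sum to -pi/24


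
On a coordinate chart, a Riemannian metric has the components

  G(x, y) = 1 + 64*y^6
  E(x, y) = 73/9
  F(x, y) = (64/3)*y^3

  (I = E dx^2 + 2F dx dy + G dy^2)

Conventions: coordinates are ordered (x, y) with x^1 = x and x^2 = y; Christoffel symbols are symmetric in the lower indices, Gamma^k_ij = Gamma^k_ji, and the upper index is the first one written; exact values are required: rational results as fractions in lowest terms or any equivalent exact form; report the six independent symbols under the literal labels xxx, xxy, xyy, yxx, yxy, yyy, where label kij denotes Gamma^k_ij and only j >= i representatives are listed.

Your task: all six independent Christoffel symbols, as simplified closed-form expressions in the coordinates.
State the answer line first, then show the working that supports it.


Answer: Gamma_xxx = 0, Gamma_xxy = 0, Gamma_xyy = 576*y^2/(576*y^6 + 73), Gamma_yxx = 0, Gamma_yxy = 0, Gamma_yyy = 1728*y^5/(576*y^6 + 73)

E = 73/9; F = (64/3)*y^3; G = 1 + 64*y^6
Gamma^k_ij = (1/2) g^{kl} (d_i g_jl + d_j g_il - d_l g_ij), with g^inv = (1/(EG-F^2)) [[G, -F], [-F, E]]
first partials: E_x = 0, E_y = 0, F_x = 0, F_y = 64*y^2, G_x = 0, G_y = 384*y^5
D = EG - F^2 = 73/9 + 64*y^6
expanded: Gamma^x_xx = (G E_x - 2F F_x + F E_y)/(2D), Gamma^x_xy = (G E_y - F G_x)/(2D), Gamma^x_yy = (2G F_y - G G_x - F G_y)/(2D), Gamma^y_xx = (2E F_x - E E_y - F E_x)/(2D), Gamma^y_xy = (E G_x - F E_y)/(2D), Gamma^y_yy = (E G_y - 2F F_y + F G_x)/(2D); substitute and cancel common factors


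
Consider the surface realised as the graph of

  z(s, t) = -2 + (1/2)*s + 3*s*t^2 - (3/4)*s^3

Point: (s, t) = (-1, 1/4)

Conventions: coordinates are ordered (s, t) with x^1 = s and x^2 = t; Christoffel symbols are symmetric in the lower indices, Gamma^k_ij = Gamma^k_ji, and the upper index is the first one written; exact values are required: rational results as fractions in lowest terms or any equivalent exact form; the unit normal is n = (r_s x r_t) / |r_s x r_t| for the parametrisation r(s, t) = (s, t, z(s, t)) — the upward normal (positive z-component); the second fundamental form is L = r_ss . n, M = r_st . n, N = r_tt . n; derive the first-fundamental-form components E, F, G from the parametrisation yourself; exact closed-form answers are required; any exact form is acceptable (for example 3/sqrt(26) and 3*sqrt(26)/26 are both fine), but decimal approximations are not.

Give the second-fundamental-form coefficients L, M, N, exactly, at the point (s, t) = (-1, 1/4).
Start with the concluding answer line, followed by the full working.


Answer: L = 72*sqrt(1457)/1457, M = 24*sqrt(1457)/1457, N = -96*sqrt(1457)/1457

z_s = -25/16, z_t = -3/2, z_ss = 9/2, z_st = 3/2, z_tt = -6
E = 881/256, F = 75/32, G = 13/4; answer radicand W^2 = 1457/256
unnormalised second-form numerators: l = 9/2, m = 3/2, n = -6; L = l/sqrt(1457/256), and similarly M = m/sqrt(W^2), N = n/sqrt(W^2)


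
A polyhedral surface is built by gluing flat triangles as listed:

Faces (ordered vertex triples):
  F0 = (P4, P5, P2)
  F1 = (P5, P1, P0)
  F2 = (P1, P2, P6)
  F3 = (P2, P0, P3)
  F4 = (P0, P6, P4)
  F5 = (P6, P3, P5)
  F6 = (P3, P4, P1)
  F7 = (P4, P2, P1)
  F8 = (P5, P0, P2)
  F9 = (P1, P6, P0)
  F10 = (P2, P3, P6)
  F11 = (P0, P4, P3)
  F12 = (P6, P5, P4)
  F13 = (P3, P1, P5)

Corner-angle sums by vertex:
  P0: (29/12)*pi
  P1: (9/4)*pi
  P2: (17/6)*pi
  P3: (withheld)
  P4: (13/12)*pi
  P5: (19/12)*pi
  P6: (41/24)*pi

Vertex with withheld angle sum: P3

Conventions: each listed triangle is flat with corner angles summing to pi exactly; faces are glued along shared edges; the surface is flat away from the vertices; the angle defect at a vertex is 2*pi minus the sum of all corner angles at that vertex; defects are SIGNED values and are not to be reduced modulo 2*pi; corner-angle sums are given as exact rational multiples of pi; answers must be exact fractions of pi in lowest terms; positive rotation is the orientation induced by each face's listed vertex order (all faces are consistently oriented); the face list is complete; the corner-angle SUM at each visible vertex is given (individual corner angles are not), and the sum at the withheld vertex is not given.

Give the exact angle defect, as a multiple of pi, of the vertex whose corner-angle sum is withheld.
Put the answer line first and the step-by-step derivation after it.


Answer: defect(P3) = -pi/8

V = 7, E = 21, F = 14; chi = V - E + F = 0
Gauss-Bonnet: total defect = 2*pi*chi = 0; visible defects sum to pi/8


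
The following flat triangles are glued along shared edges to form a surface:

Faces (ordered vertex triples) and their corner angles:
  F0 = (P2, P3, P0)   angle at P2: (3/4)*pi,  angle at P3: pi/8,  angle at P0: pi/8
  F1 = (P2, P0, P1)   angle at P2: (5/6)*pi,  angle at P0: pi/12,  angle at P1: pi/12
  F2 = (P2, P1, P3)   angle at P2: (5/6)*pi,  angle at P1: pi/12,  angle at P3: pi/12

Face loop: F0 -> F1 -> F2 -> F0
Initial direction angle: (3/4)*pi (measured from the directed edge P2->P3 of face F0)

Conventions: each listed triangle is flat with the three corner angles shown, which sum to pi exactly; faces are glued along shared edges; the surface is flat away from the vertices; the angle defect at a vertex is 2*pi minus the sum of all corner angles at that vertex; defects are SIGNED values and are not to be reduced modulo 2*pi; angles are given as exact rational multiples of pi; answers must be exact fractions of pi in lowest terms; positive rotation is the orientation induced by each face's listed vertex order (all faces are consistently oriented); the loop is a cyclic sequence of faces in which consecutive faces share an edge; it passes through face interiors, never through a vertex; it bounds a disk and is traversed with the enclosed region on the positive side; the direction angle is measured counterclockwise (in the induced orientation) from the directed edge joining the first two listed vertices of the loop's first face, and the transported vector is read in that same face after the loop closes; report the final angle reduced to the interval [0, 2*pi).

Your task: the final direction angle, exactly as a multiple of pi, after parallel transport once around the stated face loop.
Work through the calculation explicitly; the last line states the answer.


enclosed vertex P2: corner angles sum to (29/12)*pi, defect = 2*pi - (29/12)*pi = (-5/12)*pi
the rotation equals the total enclosed defect, so the final angle is initial + defects (mod 2*pi)
final angle = (3/4)*pi - (5/12)*pi = pi/3 (mod 2*pi)

Answer: final direction angle = pi/3


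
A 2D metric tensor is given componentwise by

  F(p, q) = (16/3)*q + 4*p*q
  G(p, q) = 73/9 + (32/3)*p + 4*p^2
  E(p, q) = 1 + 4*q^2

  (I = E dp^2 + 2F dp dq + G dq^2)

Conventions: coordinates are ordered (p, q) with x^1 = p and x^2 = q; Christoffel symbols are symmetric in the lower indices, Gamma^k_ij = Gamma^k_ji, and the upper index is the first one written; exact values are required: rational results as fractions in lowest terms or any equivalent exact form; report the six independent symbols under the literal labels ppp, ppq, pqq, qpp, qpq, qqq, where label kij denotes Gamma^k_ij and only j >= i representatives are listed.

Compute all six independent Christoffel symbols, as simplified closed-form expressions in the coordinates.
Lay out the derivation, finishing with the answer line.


E = 1 + 4*q^2; F = (16/3)*q + 4*p*q; G = 73/9 + (32/3)*p + 4*p^2
Gamma^k_ij = (1/2) g^{kl} (d_i g_jl + d_j g_il - d_l g_ij), with g^inv = (1/(EG-F^2)) [[G, -F], [-F, E]]
first partials: E_p = 0, E_q = 8*q, F_p = 4*q, F_q = 16/3 + 4*p, G_p = 32/3 + 8*p, G_q = 0
D = EG - F^2 = 73/9 + (32/3)*p + 4*q^2 + 4*p^2
expanded: Gamma^p_pp = (G E_p - 2F F_p + F E_q)/(2D), Gamma^p_pq = (G E_q - F G_p)/(2D), Gamma^p_qq = (2G F_q - G G_p - F G_q)/(2D), Gamma^q_pp = (2E F_p - E E_q - F E_p)/(2D), Gamma^q_pq = (E G_p - F E_q)/(2D), Gamma^q_qq = (E G_q - 2F F_q + F G_p)/(2D); substitute and cancel common factors

Answer: Gamma_ppp = 0, Gamma_ppq = 36*q/(36*p^2 + 96*p + 36*q^2 + 73), Gamma_pqq = 0, Gamma_qpp = 0, Gamma_qpq = (36*p + 48)/(36*p^2 + 96*p + 36*q^2 + 73), Gamma_qqq = 0


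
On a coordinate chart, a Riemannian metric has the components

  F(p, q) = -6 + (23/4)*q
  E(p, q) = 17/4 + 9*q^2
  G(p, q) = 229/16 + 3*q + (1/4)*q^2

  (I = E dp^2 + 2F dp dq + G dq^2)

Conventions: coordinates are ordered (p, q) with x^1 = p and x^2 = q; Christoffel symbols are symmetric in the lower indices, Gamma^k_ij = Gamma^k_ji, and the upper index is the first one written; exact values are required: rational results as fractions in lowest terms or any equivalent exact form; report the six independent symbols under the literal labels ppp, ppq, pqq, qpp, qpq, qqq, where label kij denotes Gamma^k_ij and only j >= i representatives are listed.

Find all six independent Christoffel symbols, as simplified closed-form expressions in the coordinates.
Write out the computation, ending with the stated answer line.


E = 17/4 + 9*q^2; F = -6 + (23/4)*q; G = 229/16 + 3*q + (1/4)*q^2
Gamma^k_ij = (1/2) g^{kl} (d_i g_jl + d_j g_il - d_l g_ij), with g^inv = (1/(EG-F^2)) [[G, -F], [-F, E]]
first partials: E_p = 0, E_q = 18*q, F_p = 0, F_q = 23/4, G_p = 0, G_q = 3 + (1/2)*q
D = EG - F^2 = 1589/64 + (327/4)*q + (1549/16)*q^2 + 27*q^3 + (9/4)*q^4
expanded: Gamma^p_pp = (G E_p - 2F F_p + F E_q)/(2D), Gamma^p_pq = (G E_q - F G_p)/(2D), Gamma^p_qq = (2G F_q - G G_p - F G_q)/(2D), Gamma^q_pp = (2E F_p - E E_q - F E_p)/(2D), Gamma^q_pq = (E G_p - F E_q)/(2D), Gamma^q_qq = (E G_q - 2F F_q + F G_p)/(2D); substitute and cancel common factors

Answer: Gamma_ppp = (3312*q^2 - 3456*q)/(144*q^4 + 1728*q^3 + 6196*q^2 + 5232*q + 1589), Gamma_ppq = (144*q^3 + 1728*q^2 + 8244*q)/(144*q^4 + 1728*q^3 + 6196*q^2 + 5232*q + 1589), Gamma_pqq = (648*q + 5843)/(144*q^4 + 1728*q^3 + 6196*q^2 + 5232*q + 1589), Gamma_qpp = (-5184*q^3 - 2448*q)/(144*q^4 + 1728*q^3 + 6196*q^2 + 5232*q + 1589), Gamma_qpq = (-3312*q^2 + 3456*q)/(144*q^4 + 1728*q^3 + 6196*q^2 + 5232*q + 1589), Gamma_qqq = (144*q^3 + 864*q^2 - 2048*q + 2616)/(144*q^4 + 1728*q^3 + 6196*q^2 + 5232*q + 1589)


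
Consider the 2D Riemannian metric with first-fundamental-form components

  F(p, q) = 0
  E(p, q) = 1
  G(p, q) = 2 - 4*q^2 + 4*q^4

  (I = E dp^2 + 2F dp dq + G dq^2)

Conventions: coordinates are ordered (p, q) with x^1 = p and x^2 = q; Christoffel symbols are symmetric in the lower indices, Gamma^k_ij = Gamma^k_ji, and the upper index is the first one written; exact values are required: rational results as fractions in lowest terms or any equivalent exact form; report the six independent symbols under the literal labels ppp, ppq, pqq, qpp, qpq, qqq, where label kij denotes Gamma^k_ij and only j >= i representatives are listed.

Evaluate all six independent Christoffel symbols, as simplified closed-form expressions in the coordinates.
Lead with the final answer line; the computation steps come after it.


Answer: Gamma_ppp = 0, Gamma_ppq = 0, Gamma_pqq = 0, Gamma_qpp = 0, Gamma_qpq = 0, Gamma_qqq = (4*q^3 - 2*q)/(2*q^4 - 2*q^2 + 1)

E = 1; F = 0; G = 2 - 4*q^2 + 4*q^4
Gamma^k_ij = (1/2) g^{kl} (d_i g_jl + d_j g_il - d_l g_ij), with g^inv = (1/(EG-F^2)) [[G, -F], [-F, E]]
first partials: E_p = 0, E_q = 0, F_p = 0, F_q = 0, G_p = 0, G_q = -8*q + 16*q^3
D = EG - F^2 = 2 - 4*q^2 + 4*q^4
expanded: Gamma^p_pp = (G E_p - 2F F_p + F E_q)/(2D), Gamma^p_pq = (G E_q - F G_p)/(2D), Gamma^p_qq = (2G F_q - G G_p - F G_q)/(2D), Gamma^q_pp = (2E F_p - E E_q - F E_p)/(2D), Gamma^q_pq = (E G_p - F E_q)/(2D), Gamma^q_qq = (E G_q - 2F F_q + F G_p)/(2D); substitute and cancel common factors


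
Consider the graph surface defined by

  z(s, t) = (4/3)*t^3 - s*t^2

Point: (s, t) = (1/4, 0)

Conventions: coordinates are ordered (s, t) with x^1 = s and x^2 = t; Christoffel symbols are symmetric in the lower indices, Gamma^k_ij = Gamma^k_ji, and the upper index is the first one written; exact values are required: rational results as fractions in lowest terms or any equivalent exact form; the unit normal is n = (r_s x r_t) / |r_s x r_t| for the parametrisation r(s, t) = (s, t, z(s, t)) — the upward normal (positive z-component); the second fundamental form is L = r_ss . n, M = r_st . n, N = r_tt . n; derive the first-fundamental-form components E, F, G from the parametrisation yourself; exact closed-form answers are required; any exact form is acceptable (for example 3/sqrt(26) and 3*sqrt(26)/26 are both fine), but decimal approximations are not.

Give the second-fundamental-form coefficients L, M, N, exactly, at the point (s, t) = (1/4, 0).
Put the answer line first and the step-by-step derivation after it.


Answer: L = 0, M = 0, N = -1/2

z_s = 0, z_t = 0, z_ss = 0, z_st = 0, z_tt = -1/2
E = 1, F = 0, G = 1; answer radicand W^2 = 1
unnormalised second-form numerators: l = 0, m = 0, n = -1/2; L = l/sqrt(1), and similarly M = m/sqrt(W^2), N = n/sqrt(W^2)


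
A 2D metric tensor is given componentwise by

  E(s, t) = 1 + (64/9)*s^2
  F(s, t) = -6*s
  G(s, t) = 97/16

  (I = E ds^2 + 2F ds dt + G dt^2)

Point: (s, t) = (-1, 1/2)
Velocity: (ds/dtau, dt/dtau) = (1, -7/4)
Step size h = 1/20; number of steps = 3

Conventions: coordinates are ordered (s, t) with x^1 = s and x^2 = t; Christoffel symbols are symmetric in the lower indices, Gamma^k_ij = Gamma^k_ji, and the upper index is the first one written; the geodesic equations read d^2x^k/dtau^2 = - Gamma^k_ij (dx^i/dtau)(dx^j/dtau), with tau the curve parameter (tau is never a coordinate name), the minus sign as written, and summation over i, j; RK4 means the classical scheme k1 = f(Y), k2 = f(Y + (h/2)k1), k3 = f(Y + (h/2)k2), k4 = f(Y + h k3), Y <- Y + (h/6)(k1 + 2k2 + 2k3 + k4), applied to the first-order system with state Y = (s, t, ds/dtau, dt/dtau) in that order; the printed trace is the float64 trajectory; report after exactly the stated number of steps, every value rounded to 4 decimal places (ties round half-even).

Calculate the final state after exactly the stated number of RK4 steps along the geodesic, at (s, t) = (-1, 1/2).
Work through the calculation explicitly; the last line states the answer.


f(Y) = (ds/dtau, dt/dtau, -Gamma^s_ij Y'^i Y'^j, -Gamma^t_ij Y'^i Y'^j) with the Gammas evaluated at the stage position; h = 0.050000; intermediate values shown to 6 dp
step 0: s = -1.0000, t = 0.5000, ds/dtau = 1.0000, dt/dtau = -1.7500
step 1:
  k1: at (s, t) = (-1.000000, 0.500000), (ds/dtau, dt/dtau) = (1.000000, -1.750000); Gamma_sss = -0.539800, Gamma_sst = 0.000000, Gamma_stt = 0.000000, Gamma_tss = -0.455456, Gamma_tst = 0.000000, Gamma_ttt = 0.000000; k1 = (1.000000, -1.750000, 0.539800, 0.455456)
  k2: at (s, t) = (-0.975000, 0.456250), (ds/dtau, dt/dtau) = (1.013495, -1.738614); Gamma_sss = -0.540716, Gamma_sst = 0.000000, Gamma_stt = 0.000000, Gamma_tss = -0.467927, Gamma_tst = 0.000000, Gamma_ttt = 0.000000; k2 = (1.013495, -1.738614, 0.555409, 0.480642)
  k3: at (s, t) = (-0.974663, 0.456535), (ds/dtau, dt/dtau) = (1.013885, -1.737984); Gamma_sss = -0.540726, Gamma_sst = 0.000000, Gamma_stt = 0.000000, Gamma_tss = -0.468098, Gamma_tst = 0.000000, Gamma_ttt = 0.000000; k3 = (1.013885, -1.737984, 0.555847, 0.481188)
  k4: at (s, t) = (-0.949306, 0.413101), (ds/dtau, dt/dtau) = (1.027792, -1.725941); Gamma_sss = -0.541310, Gamma_sst = 0.000000, Gamma_stt = 0.000000, Gamma_tss = -0.481120, Gamma_tst = 0.000000, Gamma_ttt = 0.000000; k4 = (1.027792, -1.725941, 0.571816, 0.508235)
  Y <- Y + (h/6)(k1 + 2k2 + 2k3 + k4): s = -0.9493, t = 0.4131, ds/dtau = 1.0278, dt/dtau = -1.7259
step 2:
  k1: at (s, t) = (-0.949312, 0.413091), (ds/dtau, dt/dtau) = (1.027784, -1.725939); Gamma_sss = -0.541310, Gamma_sst = 0.000000, Gamma_stt = 0.000000, Gamma_tss = -0.481117, Gamma_tst = 0.000000, Gamma_ttt = 0.000000; k1 = (1.027784, -1.725939, 0.571807, 0.508223)
  k2: at (s, t) = (-0.923617, 0.369942), (ds/dtau, dt/dtau) = (1.042080, -1.713233); Gamma_sss = -0.541518, Gamma_sst = 0.000000, Gamma_stt = 0.000000, Gamma_tss = -0.494692, Gamma_tst = 0.000000, Gamma_ttt = 0.000000; k2 = (1.042080, -1.713233, 0.588050, 0.537200)
  k3: at (s, t) = (-0.923260, 0.370260), (ds/dtau, dt/dtau) = (1.042486, -1.712509); Gamma_sss = -0.541518, Gamma_sst = 0.000000, Gamma_stt = 0.000000, Gamma_tss = -0.494883, Gamma_tst = 0.000000, Gamma_ttt = 0.000000; k3 = (1.042486, -1.712509, 0.588509, 0.537827)
  k4: at (s, t) = (-0.897188, 0.327465), (ds/dtau, dt/dtau) = (1.057210, -1.699047); Gamma_sss = -0.541295, Gamma_sst = 0.000000, Gamma_stt = 0.000000, Gamma_tss = -0.509054, Gamma_tst = 0.000000, Gamma_ttt = 0.000000; k4 = (1.057210, -1.699047, 0.605001, 0.568966)
  Y <- Y + (h/6)(k1 + 2k2 + 2k3 + k4): s = -0.8972, t = 0.3275, ds/dtau = 1.0572, dt/dtau = -1.6990
step 3:
  k1: at (s, t) = (-0.897194, 0.327453), (ds/dtau, dt/dtau) = (1.057200, -1.699045); Gamma_sss = -0.541295, Gamma_sst = 0.000000, Gamma_stt = 0.000000, Gamma_tss = -0.509051, Gamma_tst = 0.000000, Gamma_ttt = 0.000000; k1 = (1.057200, -1.699045, 0.604990, 0.568952)
  k2: at (s, t) = (-0.870764, 0.284977), (ds/dtau, dt/dtau) = (1.072325, -1.684821); Gamma_sss = -0.540589, Gamma_sst = 0.000000, Gamma_stt = 0.000000, Gamma_tss = -0.523818, Gamma_tst = 0.000000, Gamma_ttt = 0.000000; k2 = (1.072325, -1.684821, 0.621613, 0.602328)
  k3: at (s, t) = (-0.870386, 0.285333), (ds/dtau, dt/dtau) = (1.072741, -1.683987); Gamma_sss = -0.540575, Gamma_sst = 0.000000, Gamma_stt = 0.000000, Gamma_tss = -0.524032, Gamma_tst = 0.000000, Gamma_ttt = 0.000000; k3 = (1.072741, -1.683987, 0.622079, 0.603042)
  k4: at (s, t) = (-0.843557, 0.243254), (ds/dtau, dt/dtau) = (1.088304, -1.668893); Gamma_sss = -0.539315, Gamma_sst = 0.000000, Gamma_stt = 0.000000, Gamma_tss = -0.539438, Gamma_tst = 0.000000, Gamma_ttt = 0.000000; k4 = (1.088304, -1.668893, 0.638768, 0.638914)
  Y <- Y + (h/6)(k1 + 2k2 + 2k3 + k4): s = -0.8436, t = 0.2432, ds/dtau = 1.0883, dt/dtau = -1.6689

Answer: s = -0.8436, t = 0.2432, ds/dtau = 1.0883, dt/dtau = -1.6689
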